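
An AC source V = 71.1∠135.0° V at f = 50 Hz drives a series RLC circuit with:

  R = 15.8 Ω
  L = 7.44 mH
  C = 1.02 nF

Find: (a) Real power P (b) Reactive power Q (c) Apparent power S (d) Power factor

Step 1 — Angular frequency: ω = 2π·f = 2π·50 = 314.2 rad/s.
Step 2 — Component impedances:
  R: Z = R = 15.8 Ω
  L: Z = jωL = j·314.2·0.00744 = 0 + j2.337 Ω
  C: Z = 1/(jωC) = -j/(ω·C) = 0 - j3.121e+06 Ω
Step 3 — Series combination: Z_total = R + L + C = 15.8 - j3.121e+06 Ω = 3.121e+06∠-90.0° Ω.
Step 4 — Source phasor: V = 71.1∠135.0° V = -50.28 + j50.28 V.
Step 5 — Current: I = V / Z = -1.611e-05 - j1.611e-05 A = 2.278e-05∠-135.0° A.
Step 6 — Complex power: S = V·I* = 8.202e-09 - j0.00162 VA.
Step 7 — Real power: P = Re(S) = 8.202e-09 W.
Step 8 — Reactive power: Q = Im(S) = -0.00162 VAR.
Step 9 — Apparent power: |S| = 0.00162 VA.
Step 10 — Power factor: PF = P/|S| = 5.063e-06 (leading).

(a) P = 8.202e-09 W  (b) Q = -0.00162 VAR  (c) S = 0.00162 VA  (d) PF = 5.063e-06 (leading)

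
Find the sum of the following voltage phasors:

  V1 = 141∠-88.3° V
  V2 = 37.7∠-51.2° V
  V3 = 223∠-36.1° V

Step 1 — Convert each phasor to rectangular form:
  V1 = 141·(cos(-88.3°) + j·sin(-88.3°)) = 4.183 - j140.9 V
  V2 = 37.7·(cos(-51.2°) + j·sin(-51.2°)) = 23.62 - j29.38 V
  V3 = 223·(cos(-36.1°) + j·sin(-36.1°)) = 180.2 - j131.4 V
Step 2 — Sum components: V_total = 208 - j301.7 V.
Step 3 — Convert to polar: |V_total| = 366.5 V, ∠V_total = -55.4°.

V_total = 366.5∠-55.4° V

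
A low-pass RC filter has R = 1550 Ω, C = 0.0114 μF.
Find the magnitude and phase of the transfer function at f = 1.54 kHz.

Step 1 — Angular frequency: ω = 2π·1540 = 9676 rad/s.
Step 2 — Transfer function: H(jω) = 1/(1 + jωRC).
Step 3 — Denominator: 1 + jωRC = 1 + j·9676·1550·1.14e-08 = 1 + j0.171.
Step 4 — H = 0.9716 - j0.1661.
Step 5 — Magnitude: |H| = 0.9857 (-0.1 dB); phase: φ = -9.7°.

|H| = 0.9857 (-0.1 dB), φ = -9.7°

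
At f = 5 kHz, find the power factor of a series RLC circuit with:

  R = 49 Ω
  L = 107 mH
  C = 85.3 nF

Step 1 — Angular frequency: ω = 2π·f = 2π·5000 = 3.142e+04 rad/s.
Step 2 — Component impedances:
  R: Z = R = 49 Ω
  L: Z = jωL = j·3.142e+04·0.107 = 0 + j3362 Ω
  C: Z = 1/(jωC) = -j/(ω·C) = 0 - j373.2 Ω
Step 3 — Series combination: Z_total = R + L + C = 49 + j2988 Ω = 2989∠89.1° Ω.
Step 4 — Power factor: PF = cos(φ) = Re(Z)/|Z| = 49/2989 = 0.01639.
Step 5 — Type: Im(Z) = 2988 ⇒ lagging (phase φ = 89.1°).

PF = 0.01639 (lagging, φ = 89.1°)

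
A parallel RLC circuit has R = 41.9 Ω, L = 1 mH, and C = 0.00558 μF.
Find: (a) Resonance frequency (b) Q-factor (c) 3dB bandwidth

Step 1 — Resonance: ω₀ = 1/√(LC) = 1/√(0.001·5.58e-09) = 4.233e+05 rad/s.
Step 2 — f₀ = ω₀/(2π) = 6.738e+04 Hz.
Step 3 — Parallel Q: Q = R/(ω₀L) = 41.9/(4.233e+05·0.001) = 0.09898.
Step 4 — Bandwidth: Δω = ω₀/Q = 4.277e+06 rad/s; BW = Δω/(2π) = 6.807e+05 Hz.

(a) f₀ = 6.738e+04 Hz  (b) Q = 0.09898  (c) BW = 6.807e+05 Hz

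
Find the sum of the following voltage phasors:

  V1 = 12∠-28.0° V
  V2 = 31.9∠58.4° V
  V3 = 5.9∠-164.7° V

Step 1 — Convert each phasor to rectangular form:
  V1 = 12·(cos(-28.0°) + j·sin(-28.0°)) = 10.6 - j5.634 V
  V2 = 31.9·(cos(58.4°) + j·sin(58.4°)) = 16.72 + j27.17 V
  V3 = 5.9·(cos(-164.7°) + j·sin(-164.7°)) = -5.691 - j1.557 V
Step 2 — Sum components: V_total = 21.62 + j19.98 V.
Step 3 — Convert to polar: |V_total| = 29.44 V, ∠V_total = 42.7°.

V_total = 29.44∠42.7° V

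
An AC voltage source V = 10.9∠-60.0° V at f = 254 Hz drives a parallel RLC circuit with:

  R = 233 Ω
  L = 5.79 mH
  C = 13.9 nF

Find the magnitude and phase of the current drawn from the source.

Step 1 — Angular frequency: ω = 2π·f = 2π·254 = 1596 rad/s.
Step 2 — Component impedances:
  R: Z = R = 233 Ω
  L: Z = jωL = j·1596·0.00579 = 0 + j9.24 Ω
  C: Z = 1/(jωC) = -j/(ω·C) = 0 - j4.508e+04 Ω
Step 3 — Parallel combination: 1/Z_total = 1/R + 1/L + 1/C; Z_total = 0.366 + j9.228 Ω = 9.235∠87.7° Ω.
Step 4 — Source phasor: V = 10.9∠-60.0° V = 5.45 - j9.44 V.
Step 5 — Ohm's law: I = V / Z_total = (5.45 - j9.44) / (0.366 + j9.228) = -0.998 - j0.6302 A.
Step 6 — Convert to polar: |I| = 1.18 A, ∠I = -147.7°.

I = 1.18∠-147.7° A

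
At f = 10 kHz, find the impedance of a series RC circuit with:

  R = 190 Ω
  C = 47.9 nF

Step 1 — Angular frequency: ω = 2π·f = 2π·1e+04 = 6.283e+04 rad/s.
Step 2 — Component impedances:
  R: Z = R = 190 Ω
  C: Z = 1/(jωC) = -j/(ω·C) = 0 - j332.3 Ω
Step 3 — Series combination: Z_total = R + C = 190 - j332.3 Ω = 382.8∠-60.2° Ω.

Z = 190 - j332.3 Ω = 382.8∠-60.2° Ω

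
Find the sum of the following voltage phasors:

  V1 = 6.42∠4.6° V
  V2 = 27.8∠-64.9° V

Step 1 — Convert each phasor to rectangular form:
  V1 = 6.42·(cos(4.6°) + j·sin(4.6°)) = 6.399 + j0.5149 V
  V2 = 27.8·(cos(-64.9°) + j·sin(-64.9°)) = 11.79 - j25.17 V
Step 2 — Sum components: V_total = 18.19 - j24.66 V.
Step 3 — Convert to polar: |V_total| = 30.64 V, ∠V_total = -53.6°.

V_total = 30.64∠-53.6° V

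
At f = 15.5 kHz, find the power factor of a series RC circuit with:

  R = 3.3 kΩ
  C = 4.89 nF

Step 1 — Angular frequency: ω = 2π·f = 2π·1.55e+04 = 9.739e+04 rad/s.
Step 2 — Component impedances:
  R: Z = R = 3300 Ω
  C: Z = 1/(jωC) = -j/(ω·C) = 0 - j2100 Ω
Step 3 — Series combination: Z_total = R + C = 3300 - j2100 Ω = 3911∠-32.5° Ω.
Step 4 — Power factor: PF = cos(φ) = Re(Z)/|Z| = 3300/3911.4 = 0.8437.
Step 5 — Type: Im(Z) = -2100 ⇒ leading (phase φ = -32.5°).

PF = 0.8437 (leading, φ = -32.5°)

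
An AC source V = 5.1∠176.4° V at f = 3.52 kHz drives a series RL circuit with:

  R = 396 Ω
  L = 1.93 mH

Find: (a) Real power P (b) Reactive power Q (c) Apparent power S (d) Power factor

Step 1 — Angular frequency: ω = 2π·f = 2π·3520 = 2.212e+04 rad/s.
Step 2 — Component impedances:
  R: Z = R = 396 Ω
  L: Z = jωL = j·2.212e+04·0.00193 = 0 + j42.69 Ω
Step 3 — Series combination: Z_total = R + L = 396 + j42.69 Ω = 398.3∠6.2° Ω.
Step 4 — Source phasor: V = 5.1∠176.4° V = -5.09 + j0.3202 V.
Step 5 — Current: I = V / Z = -0.01262 + j0.002169 A = 0.0128∠170.2° A.
Step 6 — Complex power: S = V·I* = 0.06493 + j0.006999 VA.
Step 7 — Real power: P = Re(S) = 0.06493 W.
Step 8 — Reactive power: Q = Im(S) = 0.006999 VAR.
Step 9 — Apparent power: |S| = 0.0653 VA.
Step 10 — Power factor: PF = P/|S| = 0.9942 (lagging).

(a) P = 0.06493 W  (b) Q = 0.006999 VAR  (c) S = 0.0653 VA  (d) PF = 0.9942 (lagging)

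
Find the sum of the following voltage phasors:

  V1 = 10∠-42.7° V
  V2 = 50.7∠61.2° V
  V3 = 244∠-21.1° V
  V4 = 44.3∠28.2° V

Step 1 — Convert each phasor to rectangular form:
  V1 = 10·(cos(-42.7°) + j·sin(-42.7°)) = 7.349 - j6.782 V
  V2 = 50.7·(cos(61.2°) + j·sin(61.2°)) = 24.42 + j44.43 V
  V3 = 244·(cos(-21.1°) + j·sin(-21.1°)) = 227.6 - j87.84 V
  V4 = 44.3·(cos(28.2°) + j·sin(28.2°)) = 39.04 + j20.93 V
Step 2 — Sum components: V_total = 298.5 - j29.26 V.
Step 3 — Convert to polar: |V_total| = 299.9 V, ∠V_total = -5.6°.

V_total = 299.9∠-5.6° V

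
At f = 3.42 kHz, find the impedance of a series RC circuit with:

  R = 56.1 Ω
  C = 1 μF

Step 1 — Angular frequency: ω = 2π·f = 2π·3420 = 2.149e+04 rad/s.
Step 2 — Component impedances:
  R: Z = R = 56.1 Ω
  C: Z = 1/(jωC) = -j/(ω·C) = 0 - j46.54 Ω
Step 3 — Series combination: Z_total = R + C = 56.1 - j46.54 Ω = 72.89∠-39.7° Ω.

Z = 56.1 - j46.54 Ω = 72.89∠-39.7° Ω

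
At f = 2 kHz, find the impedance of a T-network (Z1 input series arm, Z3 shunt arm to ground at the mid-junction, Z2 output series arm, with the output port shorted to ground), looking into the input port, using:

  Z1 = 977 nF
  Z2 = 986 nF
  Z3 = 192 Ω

Step 1 — Angular frequency: ω = 2π·f = 2π·2000 = 1.257e+04 rad/s.
Step 2 — Component impedances:
  Z1: Z = 1/(jωC) = -j/(ω·C) = 0 - j81.45 Ω
  Z2: Z = 1/(jωC) = -j/(ω·C) = 0 - j80.71 Ω
  Z3: Z = R = 192 Ω
Step 3 — With the output port shorted to ground, the output series arm Z2 runs from the junction to ground; the shunt arm Z3 also runs from the junction to ground. They appear in parallel: Z3 || Z2 = 28.83 - j68.59 Ω.
Step 4 — Series with input arm Z1: Z_in = Z1 + (Z3 || Z2) = 28.83 - j150 Ω = 152.8∠-79.1° Ω.

Z = 28.83 - j150 Ω = 152.8∠-79.1° Ω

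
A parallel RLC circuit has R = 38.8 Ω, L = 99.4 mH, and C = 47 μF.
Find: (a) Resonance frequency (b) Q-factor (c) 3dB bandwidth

Step 1 — Resonance: ω₀ = 1/√(LC) = 1/√(0.0994·4.7e-05) = 462.7 rad/s.
Step 2 — f₀ = ω₀/(2π) = 73.63 Hz.
Step 3 — Parallel Q: Q = R/(ω₀L) = 38.8/(462.7·0.0994) = 0.8437.
Step 4 — Bandwidth: Δω = ω₀/Q = 548.4 rad/s; BW = Δω/(2π) = 87.28 Hz.

(a) f₀ = 73.63 Hz  (b) Q = 0.8437  (c) BW = 87.28 Hz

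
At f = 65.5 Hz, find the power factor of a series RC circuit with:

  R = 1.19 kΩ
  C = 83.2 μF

Step 1 — Angular frequency: ω = 2π·f = 2π·65.5 = 411.5 rad/s.
Step 2 — Component impedances:
  R: Z = R = 1190 Ω
  C: Z = 1/(jωC) = -j/(ω·C) = 0 - j29.2 Ω
Step 3 — Series combination: Z_total = R + C = 1190 - j29.2 Ω = 1190∠-1.4° Ω.
Step 4 — Power factor: PF = cos(φ) = Re(Z)/|Z| = 1190/1190.4 = 0.9997.
Step 5 — Type: Im(Z) = -29.2 ⇒ leading (phase φ = -1.4°).

PF = 0.9997 (leading, φ = -1.4°)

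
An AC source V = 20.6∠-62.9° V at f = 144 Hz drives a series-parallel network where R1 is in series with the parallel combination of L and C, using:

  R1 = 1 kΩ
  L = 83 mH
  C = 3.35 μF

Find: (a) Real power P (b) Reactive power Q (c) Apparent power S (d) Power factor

Step 1 — Angular frequency: ω = 2π·f = 2π·144 = 904.8 rad/s.
Step 2 — Component impedances:
  R1: Z = R = 1000 Ω
  L: Z = jωL = j·904.8·0.083 = 0 + j75.1 Ω
  C: Z = 1/(jωC) = -j/(ω·C) = 0 - j329.9 Ω
Step 3 — Parallel branch: L || C = 1/(1/L + 1/C) = 0 + j97.23 Ω.
Step 4 — Series with R1: Z_total = R1 + (L || C) = 1000 + j97.23 Ω = 1005∠5.6° Ω.
Step 5 — Source phasor: V = 20.6∠-62.9° V = 9.384 - j18.34 V.
Step 6 — Current: I = V / Z = 0.00753 - j0.01907 A = 0.0205∠-68.5° A.
Step 7 — Complex power: S = V·I* = 0.4204 + j0.04087 VA.
Step 8 — Real power: P = Re(S) = 0.4204 W.
Step 9 — Reactive power: Q = Im(S) = 0.04087 VAR.
Step 10 — Apparent power: |S| = 0.4224 VA.
Step 11 — Power factor: PF = P/|S| = 0.9953 (lagging).

(a) P = 0.4204 W  (b) Q = 0.04087 VAR  (c) S = 0.4224 VA  (d) PF = 0.9953 (lagging)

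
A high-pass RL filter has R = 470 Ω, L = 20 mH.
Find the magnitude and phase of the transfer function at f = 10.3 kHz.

Step 1 — Angular frequency: ω = 2π·1.03e+04 = 6.472e+04 rad/s.
Step 2 — Transfer function: H(jω) = jωL/(R + jωL).
Step 3 — Numerator jωL = j·1294; denominator R + jωL = 470 + j1294.
Step 4 — H = 0.8835 + j0.3208.
Step 5 — Magnitude: |H| = 0.9399 (-0.5 dB); phase: φ = 20.0°.

|H| = 0.9399 (-0.5 dB), φ = 20.0°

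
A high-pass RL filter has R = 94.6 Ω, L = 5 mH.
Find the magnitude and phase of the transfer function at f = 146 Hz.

Step 1 — Angular frequency: ω = 2π·146 = 917.3 rad/s.
Step 2 — Transfer function: H(jω) = jωL/(R + jωL).
Step 3 — Numerator jωL = j·4.587; denominator R + jωL = 94.6 + j4.587.
Step 4 — H = 0.002345 + j0.04837.
Step 5 — Magnitude: |H| = 0.04843 (-26.3 dB); phase: φ = 87.2°.

|H| = 0.04843 (-26.3 dB), φ = 87.2°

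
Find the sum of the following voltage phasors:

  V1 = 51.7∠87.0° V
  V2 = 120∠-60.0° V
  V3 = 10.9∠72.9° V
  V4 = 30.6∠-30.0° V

Step 1 — Convert each phasor to rectangular form:
  V1 = 51.7·(cos(87.0°) + j·sin(87.0°)) = 2.706 + j51.63 V
  V2 = 120·(cos(-60.0°) + j·sin(-60.0°)) = 60 - j103.9 V
  V3 = 10.9·(cos(72.9°) + j·sin(72.9°)) = 3.205 + j10.42 V
  V4 = 30.6·(cos(-30.0°) + j·sin(-30.0°)) = 26.5 - j15.3 V
Step 2 — Sum components: V_total = 92.41 - j57.18 V.
Step 3 — Convert to polar: |V_total| = 108.7 V, ∠V_total = -31.7°.

V_total = 108.7∠-31.7° V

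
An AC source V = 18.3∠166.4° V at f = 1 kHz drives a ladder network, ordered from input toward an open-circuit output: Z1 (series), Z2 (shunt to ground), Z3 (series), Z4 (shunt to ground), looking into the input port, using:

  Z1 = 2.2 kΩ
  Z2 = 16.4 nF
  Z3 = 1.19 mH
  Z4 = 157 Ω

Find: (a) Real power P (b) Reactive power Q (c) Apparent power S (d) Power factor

Step 1 — Angular frequency: ω = 2π·f = 2π·1000 = 6283 rad/s.
Step 2 — Component impedances:
  Z1: Z = R = 2200 Ω
  Z2: Z = 1/(jωC) = -j/(ω·C) = 0 - j9705 Ω
  Z3: Z = jωL = j·6283·0.00119 = 0 + j7.477 Ω
  Z4: Z = R = 157 Ω
Step 3 — Ladder network (open output): work backward from the far end, alternating series and parallel combinations. Z_in = 2357 + j4.938 Ω = 2357∠0.1° Ω.
Step 4 — Source phasor: V = 18.3∠166.4° V = -17.79 + j4.303 V.
Step 5 — Current: I = V / Z = -0.007542 + j0.001841 A = 0.007763∠166.3° A.
Step 6 — Complex power: S = V·I* = 0.1421 + j0.0002976 VA.
Step 7 — Real power: P = Re(S) = 0.1421 W.
Step 8 — Reactive power: Q = Im(S) = 0.0002976 VAR.
Step 9 — Apparent power: |S| = 0.1421 VA.
Step 10 — Power factor: PF = P/|S| = 1 (lagging).

(a) P = 0.1421 W  (b) Q = 0.0002976 VAR  (c) S = 0.1421 VA  (d) PF = 1 (lagging)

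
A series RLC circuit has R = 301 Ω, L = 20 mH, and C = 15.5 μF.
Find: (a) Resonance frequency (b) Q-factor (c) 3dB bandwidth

Step 1 — Resonance: ω₀ = 1/√(LC) = 1/√(0.02·1.55e-05) = 1796 rad/s.
Step 2 — f₀ = ω₀/(2π) = 285.9 Hz.
Step 3 — Series Q: Q = ω₀L/R = 1796·0.02/301 = 0.1193.
Step 4 — Bandwidth: Δω = ω₀/Q = 1.505e+04 rad/s; BW = Δω/(2π) = 2395 Hz.

(a) f₀ = 285.9 Hz  (b) Q = 0.1193  (c) BW = 2395 Hz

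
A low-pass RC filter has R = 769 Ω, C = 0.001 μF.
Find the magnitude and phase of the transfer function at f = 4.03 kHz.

Step 1 — Angular frequency: ω = 2π·4030 = 2.532e+04 rad/s.
Step 2 — Transfer function: H(jω) = 1/(1 + jωRC).
Step 3 — Denominator: 1 + jωRC = 1 + j·2.532e+04·769·1e-09 = 1 + j0.01947.
Step 4 — H = 0.9996 - j0.01946.
Step 5 — Magnitude: |H| = 0.9998 (-0.0 dB); phase: φ = -1.1°.

|H| = 0.9998 (-0.0 dB), φ = -1.1°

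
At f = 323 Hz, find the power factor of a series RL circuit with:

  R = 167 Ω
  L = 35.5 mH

Step 1 — Angular frequency: ω = 2π·f = 2π·323 = 2029 rad/s.
Step 2 — Component impedances:
  R: Z = R = 167 Ω
  L: Z = jωL = j·2029·0.0355 = 0 + j72.05 Ω
Step 3 — Series combination: Z_total = R + L = 167 + j72.05 Ω = 181.9∠23.3° Ω.
Step 4 — Power factor: PF = cos(φ) = Re(Z)/|Z| = 167/181.88 = 0.9182.
Step 5 — Type: Im(Z) = 72.05 ⇒ lagging (phase φ = 23.3°).

PF = 0.9182 (lagging, φ = 23.3°)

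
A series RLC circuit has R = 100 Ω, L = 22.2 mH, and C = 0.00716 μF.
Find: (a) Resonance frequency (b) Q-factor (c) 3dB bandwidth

Step 1 — Resonance condition Im(Z)=0 gives ω₀ = 1/√(LC).
Step 2 — ω₀ = 1/√(0.0222·7.16e-09) = 7.932e+04 rad/s.
Step 3 — f₀ = ω₀/(2π) = 1.262e+04 Hz.
Step 4 — Series Q: Q = ω₀L/R = 7.932e+04·0.0222/100 = 17.61.
Step 5 — 3dB bandwidth: Δω = ω₀/Q = 4505 rad/s; BW = Δω/(2π) = 716.9 Hz.

(a) f₀ = 1.262e+04 Hz  (b) Q = 17.61  (c) BW = 716.9 Hz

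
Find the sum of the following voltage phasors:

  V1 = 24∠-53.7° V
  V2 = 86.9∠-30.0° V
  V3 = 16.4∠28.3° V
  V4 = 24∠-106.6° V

Step 1 — Convert each phasor to rectangular form:
  V1 = 24·(cos(-53.7°) + j·sin(-53.7°)) = 14.21 - j19.34 V
  V2 = 86.9·(cos(-30.0°) + j·sin(-30.0°)) = 75.26 - j43.45 V
  V3 = 16.4·(cos(28.3°) + j·sin(28.3°)) = 14.44 + j7.775 V
  V4 = 24·(cos(-106.6°) + j·sin(-106.6°)) = -6.857 - j23 V
Step 2 — Sum components: V_total = 97.05 - j78.02 V.
Step 3 — Convert to polar: |V_total| = 124.5 V, ∠V_total = -38.8°.

V_total = 124.5∠-38.8° V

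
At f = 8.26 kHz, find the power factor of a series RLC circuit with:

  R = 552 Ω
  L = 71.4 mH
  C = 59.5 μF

Step 1 — Angular frequency: ω = 2π·f = 2π·8260 = 5.19e+04 rad/s.
Step 2 — Component impedances:
  R: Z = R = 552 Ω
  L: Z = jωL = j·5.19e+04·0.0714 = 0 + j3706 Ω
  C: Z = 1/(jωC) = -j/(ω·C) = 0 - j0.3238 Ω
Step 3 — Series combination: Z_total = R + L + C = 552 + j3705 Ω = 3746∠81.5° Ω.
Step 4 — Power factor: PF = cos(φ) = Re(Z)/|Z| = 552/3746 = 0.1474.
Step 5 — Type: Im(Z) = 3705 ⇒ lagging (phase φ = 81.5°).

PF = 0.1474 (lagging, φ = 81.5°)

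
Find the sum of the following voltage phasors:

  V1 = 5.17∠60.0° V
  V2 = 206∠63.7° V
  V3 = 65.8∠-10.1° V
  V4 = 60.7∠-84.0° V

Step 1 — Convert each phasor to rectangular form:
  V1 = 5.17·(cos(60.0°) + j·sin(60.0°)) = 2.585 + j4.477 V
  V2 = 206·(cos(63.7°) + j·sin(63.7°)) = 91.27 + j184.7 V
  V3 = 65.8·(cos(-10.1°) + j·sin(-10.1°)) = 64.78 - j11.54 V
  V4 = 60.7·(cos(-84.0°) + j·sin(-84.0°)) = 6.345 - j60.37 V
Step 2 — Sum components: V_total = 165 + j117.2 V.
Step 3 — Convert to polar: |V_total| = 202.4 V, ∠V_total = 35.4°.

V_total = 202.4∠35.4° V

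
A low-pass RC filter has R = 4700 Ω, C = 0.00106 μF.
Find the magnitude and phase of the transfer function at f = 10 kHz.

Step 1 — Angular frequency: ω = 2π·1e+04 = 6.283e+04 rad/s.
Step 2 — Transfer function: H(jω) = 1/(1 + jωRC).
Step 3 — Denominator: 1 + jωRC = 1 + j·6.283e+04·4700·1.06e-09 = 1 + j0.313.
Step 4 — H = 0.9108 - j0.2851.
Step 5 — Magnitude: |H| = 0.9543 (-0.4 dB); phase: φ = -17.4°.

|H| = 0.9543 (-0.4 dB), φ = -17.4°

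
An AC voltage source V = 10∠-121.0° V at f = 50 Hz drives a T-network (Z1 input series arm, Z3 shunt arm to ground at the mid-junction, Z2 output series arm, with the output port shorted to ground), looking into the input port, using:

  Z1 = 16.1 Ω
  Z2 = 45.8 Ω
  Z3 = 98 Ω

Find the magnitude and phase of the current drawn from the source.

Step 1 — Angular frequency: ω = 2π·f = 2π·50 = 314.2 rad/s.
Step 2 — Component impedances:
  Z1: Z = R = 16.1 Ω
  Z2: Z = R = 45.8 Ω
  Z3: Z = R = 98 Ω
Step 3 — With the output port shorted to ground, the output series arm Z2 runs from the junction to ground; the shunt arm Z3 also runs from the junction to ground. They appear in parallel: Z3 || Z2 = 31.21 Ω.
Step 4 — Series with input arm Z1: Z_in = Z1 + (Z3 || Z2) = 47.31 Ω = 47.31∠0.0° Ω.
Step 5 — Source phasor: V = 10∠-121.0° V = -5.15 - j8.572 V.
Step 6 — Ohm's law: I = V / Z_total = (-5.15 - j8.572) / (47.31) = -0.1089 - j0.1812 A.
Step 7 — Convert to polar: |I| = 0.2114 A, ∠I = -121.0°.

I = 0.2114∠-121.0° A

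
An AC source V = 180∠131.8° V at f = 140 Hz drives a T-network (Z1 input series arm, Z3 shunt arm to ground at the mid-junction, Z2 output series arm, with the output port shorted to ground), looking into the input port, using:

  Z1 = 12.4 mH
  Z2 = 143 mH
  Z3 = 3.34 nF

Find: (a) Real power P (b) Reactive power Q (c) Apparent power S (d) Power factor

Step 1 — Angular frequency: ω = 2π·f = 2π·140 = 879.6 rad/s.
Step 2 — Component impedances:
  Z1: Z = jωL = j·879.6·0.0124 = 0 + j10.91 Ω
  Z2: Z = jωL = j·879.6·0.143 = 0 + j125.8 Ω
  Z3: Z = 1/(jωC) = -j/(ω·C) = 0 - j3.404e+05 Ω
Step 3 — With the output port shorted to ground, the output series arm Z2 runs from the junction to ground; the shunt arm Z3 also runs from the junction to ground. They appear in parallel: Z3 || Z2 = 0 + j125.8 Ω.
Step 4 — Series with input arm Z1: Z_in = Z1 + (Z3 || Z2) = 0 + j136.7 Ω = 136.7∠90.0° Ω.
Step 5 — Source phasor: V = 180∠131.8° V = -120 + j134.2 V.
Step 6 — Current: I = V / Z = 0.9813 + j0.8774 A = 1.316∠41.8° A.
Step 7 — Complex power: S = V·I* = 0 + j236.9 VA.
Step 8 — Real power: P = Re(S) = 0 W.
Step 9 — Reactive power: Q = Im(S) = 236.9 VAR.
Step 10 — Apparent power: |S| = 236.9 VA.
Step 11 — Power factor: PF = P/|S| = 0 (lagging).

(a) P = 0 W  (b) Q = 236.9 VAR  (c) S = 236.9 VA  (d) PF = 0 (lagging)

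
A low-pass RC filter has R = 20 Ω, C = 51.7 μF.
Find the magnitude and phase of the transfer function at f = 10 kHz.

Step 1 — Angular frequency: ω = 2π·1e+04 = 6.283e+04 rad/s.
Step 2 — Transfer function: H(jω) = 1/(1 + jωRC).
Step 3 — Denominator: 1 + jωRC = 1 + j·6.283e+04·20·5.17e-05 = 1 + j64.97.
Step 4 — H = 0.0002369 - j0.01539.
Step 5 — Magnitude: |H| = 0.01539 (-36.3 dB); phase: φ = -89.1°.

|H| = 0.01539 (-36.3 dB), φ = -89.1°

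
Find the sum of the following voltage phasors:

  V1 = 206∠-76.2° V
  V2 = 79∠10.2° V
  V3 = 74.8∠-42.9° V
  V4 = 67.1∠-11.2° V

Step 1 — Convert each phasor to rectangular form:
  V1 = 206·(cos(-76.2°) + j·sin(-76.2°)) = 49.14 - j200.1 V
  V2 = 79·(cos(10.2°) + j·sin(10.2°)) = 77.75 + j13.99 V
  V3 = 74.8·(cos(-42.9°) + j·sin(-42.9°)) = 54.79 - j50.92 V
  V4 = 67.1·(cos(-11.2°) + j·sin(-11.2°)) = 65.82 - j13.03 V
Step 2 — Sum components: V_total = 247.5 - j250 V.
Step 3 — Convert to polar: |V_total| = 351.8 V, ∠V_total = -45.3°.

V_total = 351.8∠-45.3° V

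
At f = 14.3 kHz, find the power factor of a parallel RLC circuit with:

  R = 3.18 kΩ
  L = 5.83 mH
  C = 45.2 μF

Step 1 — Angular frequency: ω = 2π·f = 2π·1.43e+04 = 8.985e+04 rad/s.
Step 2 — Component impedances:
  R: Z = R = 3180 Ω
  L: Z = jωL = j·8.985e+04·0.00583 = 0 + j523.8 Ω
  C: Z = 1/(jωC) = -j/(ω·C) = 0 - j0.2462 Ω
Step 3 — Parallel combination: 1/Z_total = 1/R + 1/L + 1/C; Z_total = 1.908e-05 - j0.2463 Ω = 0.2463∠-90.0° Ω.
Step 4 — Power factor: PF = cos(φ) = Re(Z)/|Z| = 1.908e-05/0.2463 = 7.747e-05.
Step 5 — Type: Im(Z) = -0.2463 ⇒ leading (phase φ = -90.0°).

PF = 7.747e-05 (leading, φ = -90.0°)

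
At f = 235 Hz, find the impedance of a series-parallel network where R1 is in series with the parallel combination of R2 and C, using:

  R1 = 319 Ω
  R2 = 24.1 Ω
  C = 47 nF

Step 1 — Angular frequency: ω = 2π·f = 2π·235 = 1477 rad/s.
Step 2 — Component impedances:
  R1: Z = R = 319 Ω
  R2: Z = R = 24.1 Ω
  C: Z = 1/(jωC) = -j/(ω·C) = 0 - j1.441e+04 Ω
Step 3 — Parallel branch: R2 || C = 1/(1/R2 + 1/C) = 24.1 - j0.04031 Ω.
Step 4 — Series with R1: Z_total = R1 + (R2 || C) = 343.1 - j0.04031 Ω = 343.1∠-0.0° Ω.

Z = 343.1 - j0.04031 Ω = 343.1∠-0.0° Ω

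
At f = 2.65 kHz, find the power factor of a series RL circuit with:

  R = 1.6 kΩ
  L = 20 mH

Step 1 — Angular frequency: ω = 2π·f = 2π·2650 = 1.665e+04 rad/s.
Step 2 — Component impedances:
  R: Z = R = 1600 Ω
  L: Z = jωL = j·1.665e+04·0.02 = 0 + j333 Ω
Step 3 — Series combination: Z_total = R + L = 1600 + j333 Ω = 1634∠11.8° Ω.
Step 4 — Power factor: PF = cos(φ) = Re(Z)/|Z| = 1600/1634.3 = 0.979.
Step 5 — Type: Im(Z) = 333 ⇒ lagging (phase φ = 11.8°).

PF = 0.979 (lagging, φ = 11.8°)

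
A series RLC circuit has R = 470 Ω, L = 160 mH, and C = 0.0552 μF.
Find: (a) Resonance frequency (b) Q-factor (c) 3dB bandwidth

Step 1 — Resonance condition Im(Z)=0 gives ω₀ = 1/√(LC).
Step 2 — ω₀ = 1/√(0.16·5.52e-08) = 1.064e+04 rad/s.
Step 3 — f₀ = ω₀/(2π) = 1694 Hz.
Step 4 — Series Q: Q = ω₀L/R = 1.064e+04·0.16/470 = 3.622.
Step 5 — 3dB bandwidth: Δω = ω₀/Q = 2938 rad/s; BW = Δω/(2π) = 467.5 Hz.

(a) f₀ = 1694 Hz  (b) Q = 3.622  (c) BW = 467.5 Hz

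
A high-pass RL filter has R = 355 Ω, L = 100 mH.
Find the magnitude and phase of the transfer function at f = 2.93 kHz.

Step 1 — Angular frequency: ω = 2π·2930 = 1.841e+04 rad/s.
Step 2 — Transfer function: H(jω) = jωL/(R + jωL).
Step 3 — Numerator jωL = j·1841; denominator R + jωL = 355 + j1841.
Step 4 — H = 0.9641 + j0.1859.
Step 5 — Magnitude: |H| = 0.9819 (-0.2 dB); phase: φ = 10.9°.

|H| = 0.9819 (-0.2 dB), φ = 10.9°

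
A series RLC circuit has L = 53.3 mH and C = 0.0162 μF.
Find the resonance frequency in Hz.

Step 1 — Resonance condition Im(Z)=0 gives ω₀ = 1/√(LC).
Step 2 — ω₀ = 1/√(0.0533·1.62e-08) = 3.403e+04 rad/s.
Step 3 — f₀ = ω₀/(2π) = 5416 Hz.

f₀ = 5416 Hz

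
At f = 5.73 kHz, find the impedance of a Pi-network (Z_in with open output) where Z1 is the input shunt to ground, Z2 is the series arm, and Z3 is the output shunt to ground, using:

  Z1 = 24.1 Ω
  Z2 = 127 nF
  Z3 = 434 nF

Step 1 — Angular frequency: ω = 2π·f = 2π·5730 = 3.6e+04 rad/s.
Step 2 — Component impedances:
  Z1: Z = R = 24.1 Ω
  Z2: Z = 1/(jωC) = -j/(ω·C) = 0 - j218.7 Ω
  Z3: Z = 1/(jωC) = -j/(ω·C) = 0 - j64 Ω
Step 3 — With open output, the series arm Z2 and the output shunt Z3 appear in series to ground: Z2 + Z3 = 0 - j282.7 Ω.
Step 4 — Parallel with input shunt Z1: Z_in = Z1 || (Z2 + Z3) = 23.93 - j2.04 Ω = 24.01∠-4.9° Ω.

Z = 23.93 - j2.04 Ω = 24.01∠-4.9° Ω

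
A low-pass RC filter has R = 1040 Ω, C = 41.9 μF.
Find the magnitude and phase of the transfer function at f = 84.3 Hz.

Step 1 — Angular frequency: ω = 2π·84.3 = 529.7 rad/s.
Step 2 — Transfer function: H(jω) = 1/(1 + jωRC).
Step 3 — Denominator: 1 + jωRC = 1 + j·529.7·1040·4.19e-05 = 1 + j23.08.
Step 4 — H = 0.001874 - j0.04324.
Step 5 — Magnitude: |H| = 0.04329 (-27.3 dB); phase: φ = -87.5°.

|H| = 0.04329 (-27.3 dB), φ = -87.5°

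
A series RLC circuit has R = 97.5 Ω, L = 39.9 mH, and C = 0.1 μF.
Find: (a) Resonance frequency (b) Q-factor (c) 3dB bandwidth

Step 1 — Resonance: ω₀ = 1/√(LC) = 1/√(0.0399·1e-07) = 1.583e+04 rad/s.
Step 2 — f₀ = ω₀/(2π) = 2520 Hz.
Step 3 — Series Q: Q = ω₀L/R = 1.583e+04·0.0399/97.5 = 6.479.
Step 4 — Bandwidth: Δω = ω₀/Q = 2444 rad/s; BW = Δω/(2π) = 388.9 Hz.

(a) f₀ = 2520 Hz  (b) Q = 6.479  (c) BW = 388.9 Hz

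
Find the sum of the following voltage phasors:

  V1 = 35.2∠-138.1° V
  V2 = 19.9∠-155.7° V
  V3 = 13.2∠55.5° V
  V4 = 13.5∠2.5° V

Step 1 — Convert each phasor to rectangular form:
  V1 = 35.2·(cos(-138.1°) + j·sin(-138.1°)) = -26.2 - j23.51 V
  V2 = 19.9·(cos(-155.7°) + j·sin(-155.7°)) = -18.14 - j8.189 V
  V3 = 13.2·(cos(55.5°) + j·sin(55.5°)) = 7.477 + j10.88 V
  V4 = 13.5·(cos(2.5°) + j·sin(2.5°)) = 13.49 + j0.5889 V
Step 2 — Sum components: V_total = -23.37 - j20.23 V.
Step 3 — Convert to polar: |V_total| = 30.91 V, ∠V_total = -139.1°.

V_total = 30.91∠-139.1° V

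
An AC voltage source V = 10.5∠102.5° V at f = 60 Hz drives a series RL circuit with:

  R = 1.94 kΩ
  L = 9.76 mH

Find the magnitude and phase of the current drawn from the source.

Step 1 — Angular frequency: ω = 2π·f = 2π·60 = 377 rad/s.
Step 2 — Component impedances:
  R: Z = R = 1940 Ω
  L: Z = jωL = j·377·0.00976 = 0 + j3.679 Ω
Step 3 — Series combination: Z_total = R + L = 1940 + j3.679 Ω = 1940∠0.1° Ω.
Step 4 — Source phasor: V = 10.5∠102.5° V = -2.273 + j10.25 V.
Step 5 — Ohm's law: I = V / Z_total = (-2.273 + j10.25) / (1940 + j3.679) = -0.001161 + j0.005286 A.
Step 6 — Convert to polar: |I| = 0.005412 A, ∠I = 102.4°.

I = 0.005412∠102.4° A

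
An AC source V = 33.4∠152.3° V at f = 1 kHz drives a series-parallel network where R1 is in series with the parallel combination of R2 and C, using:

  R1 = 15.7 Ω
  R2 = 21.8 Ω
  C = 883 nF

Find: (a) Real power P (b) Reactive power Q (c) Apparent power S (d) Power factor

Step 1 — Angular frequency: ω = 2π·f = 2π·1000 = 6283 rad/s.
Step 2 — Component impedances:
  R1: Z = R = 15.7 Ω
  R2: Z = R = 21.8 Ω
  C: Z = 1/(jωC) = -j/(ω·C) = 0 - j180.2 Ω
Step 3 — Parallel branch: R2 || C = 1/(1/R2 + 1/C) = 21.49 - j2.599 Ω.
Step 4 — Series with R1: Z_total = R1 + (R2 || C) = 37.19 - j2.599 Ω = 37.28∠-4.0° Ω.
Step 5 — Source phasor: V = 33.4∠152.3° V = -29.57 + j15.53 V.
Step 6 — Current: I = V / Z = -0.8204 + j0.3602 A = 0.896∠156.3° A.
Step 7 — Complex power: S = V·I* = 29.85 - j2.086 VA.
Step 8 — Real power: P = Re(S) = 29.85 W.
Step 9 — Reactive power: Q = Im(S) = -2.086 VAR.
Step 10 — Apparent power: |S| = 29.93 VA.
Step 11 — Power factor: PF = P/|S| = 0.9976 (leading).

(a) P = 29.85 W  (b) Q = -2.086 VAR  (c) S = 29.93 VA  (d) PF = 0.9976 (leading)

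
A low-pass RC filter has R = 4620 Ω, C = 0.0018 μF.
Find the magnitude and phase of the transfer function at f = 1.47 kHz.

Step 1 — Angular frequency: ω = 2π·1470 = 9236 rad/s.
Step 2 — Transfer function: H(jω) = 1/(1 + jωRC).
Step 3 — Denominator: 1 + jωRC = 1 + j·9236·4620·1.8e-09 = 1 + j0.07681.
Step 4 — H = 0.9941 - j0.07636.
Step 5 — Magnitude: |H| = 0.9971 (-0.0 dB); phase: φ = -4.4°.

|H| = 0.9971 (-0.0 dB), φ = -4.4°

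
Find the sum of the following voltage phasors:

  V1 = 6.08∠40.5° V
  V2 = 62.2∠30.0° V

Step 1 — Convert each phasor to rectangular form:
  V1 = 6.08·(cos(40.5°) + j·sin(40.5°)) = 4.623 + j3.949 V
  V2 = 62.2·(cos(30.0°) + j·sin(30.0°)) = 53.87 + j31.1 V
Step 2 — Sum components: V_total = 58.49 + j35.05 V.
Step 3 — Convert to polar: |V_total| = 68.19 V, ∠V_total = 30.9°.

V_total = 68.19∠30.9° V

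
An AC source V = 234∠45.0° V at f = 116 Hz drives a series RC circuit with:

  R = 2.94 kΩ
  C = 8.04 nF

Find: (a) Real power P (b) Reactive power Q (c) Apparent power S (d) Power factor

Step 1 — Angular frequency: ω = 2π·f = 2π·116 = 728.8 rad/s.
Step 2 — Component impedances:
  R: Z = R = 2940 Ω
  C: Z = 1/(jωC) = -j/(ω·C) = 0 - j1.706e+05 Ω
Step 3 — Series combination: Z_total = R + C = 2940 - j1.706e+05 Ω = 1.707e+05∠-89.0° Ω.
Step 4 — Source phasor: V = 234∠45.0° V = 165.5 + j165.5 V.
Step 5 — Current: I = V / Z = -0.0009526 + j0.000986 A = 0.001371∠134.0° A.
Step 6 — Complex power: S = V·I* = 0.005526 - j0.3208 VA.
Step 7 — Real power: P = Re(S) = 0.005526 W.
Step 8 — Reactive power: Q = Im(S) = -0.3208 VAR.
Step 9 — Apparent power: |S| = 0.3208 VA.
Step 10 — Power factor: PF = P/|S| = 0.01723 (leading).

(a) P = 0.005526 W  (b) Q = -0.3208 VAR  (c) S = 0.3208 VA  (d) PF = 0.01723 (leading)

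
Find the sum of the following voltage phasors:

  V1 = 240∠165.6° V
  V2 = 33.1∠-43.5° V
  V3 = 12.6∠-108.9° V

Step 1 — Convert each phasor to rectangular form:
  V1 = 240·(cos(165.6°) + j·sin(165.6°)) = -232.5 + j59.69 V
  V2 = 33.1·(cos(-43.5°) + j·sin(-43.5°)) = 24.01 - j22.78 V
  V3 = 12.6·(cos(-108.9°) + j·sin(-108.9°)) = -4.081 - j11.92 V
Step 2 — Sum components: V_total = -212.5 + j24.98 V.
Step 3 — Convert to polar: |V_total| = 214 V, ∠V_total = 173.3°.

V_total = 214∠173.3° V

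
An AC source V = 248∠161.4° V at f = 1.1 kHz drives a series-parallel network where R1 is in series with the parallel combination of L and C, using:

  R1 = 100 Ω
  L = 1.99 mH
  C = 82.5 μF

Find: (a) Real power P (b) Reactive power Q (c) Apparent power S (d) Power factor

Step 1 — Angular frequency: ω = 2π·f = 2π·1100 = 6912 rad/s.
Step 2 — Component impedances:
  R1: Z = R = 100 Ω
  L: Z = jωL = j·6912·0.00199 = 0 + j13.75 Ω
  C: Z = 1/(jωC) = -j/(ω·C) = 0 - j1.754 Ω
Step 3 — Parallel branch: L || C = 1/(1/L + 1/C) = 0 - j2.01 Ω.
Step 4 — Series with R1: Z_total = R1 + (L || C) = 100 - j2.01 Ω = 100∠-1.2° Ω.
Step 5 — Source phasor: V = 248∠161.4° V = -235 + j79.1 V.
Step 6 — Current: I = V / Z = -2.365 + j0.7435 A = 2.479∠162.6° A.
Step 7 — Complex power: S = V·I* = 614.8 - j12.36 VA.
Step 8 — Real power: P = Re(S) = 614.8 W.
Step 9 — Reactive power: Q = Im(S) = -12.36 VAR.
Step 10 — Apparent power: |S| = 614.9 VA.
Step 11 — Power factor: PF = P/|S| = 0.9998 (leading).

(a) P = 614.8 W  (b) Q = -12.36 VAR  (c) S = 614.9 VA  (d) PF = 0.9998 (leading)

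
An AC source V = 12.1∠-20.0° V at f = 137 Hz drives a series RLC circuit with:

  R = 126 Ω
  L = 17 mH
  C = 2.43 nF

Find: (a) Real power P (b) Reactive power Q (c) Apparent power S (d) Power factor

Step 1 — Angular frequency: ω = 2π·f = 2π·137 = 860.8 rad/s.
Step 2 — Component impedances:
  R: Z = R = 126 Ω
  L: Z = jωL = j·860.8·0.017 = 0 + j14.63 Ω
  C: Z = 1/(jωC) = -j/(ω·C) = 0 - j4.781e+05 Ω
Step 3 — Series combination: Z_total = R + L + C = 126 - j4.781e+05 Ω = 4.781e+05∠-90.0° Ω.
Step 4 — Source phasor: V = 12.1∠-20.0° V = 11.37 - j4.138 V.
Step 5 — Current: I = V / Z = 8.663e-06 + j2.378e-05 A = 2.531e-05∠70.0° A.
Step 6 — Complex power: S = V·I* = 8.072e-08 - j0.0003063 VA.
Step 7 — Real power: P = Re(S) = 8.072e-08 W.
Step 8 — Reactive power: Q = Im(S) = -0.0003063 VAR.
Step 9 — Apparent power: |S| = 0.0003063 VA.
Step 10 — Power factor: PF = P/|S| = 0.0002636 (leading).

(a) P = 8.072e-08 W  (b) Q = -0.0003063 VAR  (c) S = 0.0003063 VA  (d) PF = 0.0002636 (leading)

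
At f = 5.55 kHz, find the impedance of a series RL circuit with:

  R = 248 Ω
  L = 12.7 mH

Step 1 — Angular frequency: ω = 2π·f = 2π·5550 = 3.487e+04 rad/s.
Step 2 — Component impedances:
  R: Z = R = 248 Ω
  L: Z = jωL = j·3.487e+04·0.0127 = 0 + j442.9 Ω
Step 3 — Series combination: Z_total = R + L = 248 + j442.9 Ω = 507.6∠60.8° Ω.

Z = 248 + j442.9 Ω = 507.6∠60.8° Ω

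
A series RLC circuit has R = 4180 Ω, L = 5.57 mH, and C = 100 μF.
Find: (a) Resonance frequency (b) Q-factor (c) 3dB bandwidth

Step 1 — Resonance condition Im(Z)=0 gives ω₀ = 1/√(LC).
Step 2 — ω₀ = 1/√(0.00557·0.0001) = 1340 rad/s.
Step 3 — f₀ = ω₀/(2π) = 213.3 Hz.
Step 4 — Series Q: Q = ω₀L/R = 1340·0.00557/4180 = 0.001785.
Step 5 — 3dB bandwidth: Δω = ω₀/Q = 7.504e+05 rad/s; BW = Δω/(2π) = 1.194e+05 Hz.

(a) f₀ = 213.3 Hz  (b) Q = 0.001785  (c) BW = 1.194e+05 Hz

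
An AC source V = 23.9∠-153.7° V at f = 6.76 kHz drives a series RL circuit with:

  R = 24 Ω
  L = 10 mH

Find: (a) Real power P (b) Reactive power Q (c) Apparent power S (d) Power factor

Step 1 — Angular frequency: ω = 2π·f = 2π·6760 = 4.247e+04 rad/s.
Step 2 — Component impedances:
  R: Z = R = 24 Ω
  L: Z = jωL = j·4.247e+04·0.01 = 0 + j424.7 Ω
Step 3 — Series combination: Z_total = R + L = 24 + j424.7 Ω = 425.4∠86.8° Ω.
Step 4 — Source phasor: V = 23.9∠-153.7° V = -21.43 - j10.59 V.
Step 5 — Current: I = V / Z = -0.02769 + j0.04888 A = 0.05618∠119.5° A.
Step 6 — Complex power: S = V·I* = 0.07575 + j1.341 VA.
Step 7 — Real power: P = Re(S) = 0.07575 W.
Step 8 — Reactive power: Q = Im(S) = 1.341 VAR.
Step 9 — Apparent power: |S| = 1.343 VA.
Step 10 — Power factor: PF = P/|S| = 0.05641 (lagging).

(a) P = 0.07575 W  (b) Q = 1.341 VAR  (c) S = 1.343 VA  (d) PF = 0.05641 (lagging)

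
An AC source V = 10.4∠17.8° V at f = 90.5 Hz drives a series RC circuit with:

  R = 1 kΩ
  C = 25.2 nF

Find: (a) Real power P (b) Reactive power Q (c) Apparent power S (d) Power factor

Step 1 — Angular frequency: ω = 2π·f = 2π·90.5 = 568.6 rad/s.
Step 2 — Component impedances:
  R: Z = R = 1000 Ω
  C: Z = 1/(jωC) = -j/(ω·C) = 0 - j6.979e+04 Ω
Step 3 — Series combination: Z_total = R + C = 1000 - j6.979e+04 Ω = 6.979e+04∠-89.2° Ω.
Step 4 — Source phasor: V = 10.4∠17.8° V = 9.902 + j3.179 V.
Step 5 — Current: I = V / Z = -4.351e-05 + j0.0001425 A = 0.000149∠107.0° A.
Step 6 — Complex power: S = V·I* = 2.22e-05 - j0.00155 VA.
Step 7 — Real power: P = Re(S) = 2.22e-05 W.
Step 8 — Reactive power: Q = Im(S) = -0.00155 VAR.
Step 9 — Apparent power: |S| = 0.00155 VA.
Step 10 — Power factor: PF = P/|S| = 0.01433 (leading).

(a) P = 2.22e-05 W  (b) Q = -0.00155 VAR  (c) S = 0.00155 VA  (d) PF = 0.01433 (leading)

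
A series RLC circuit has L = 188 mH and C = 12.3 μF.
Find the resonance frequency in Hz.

Step 1 — Resonance condition Im(Z)=0 gives ω₀ = 1/√(LC).
Step 2 — ω₀ = 1/√(0.188·1.23e-05) = 657.6 rad/s.
Step 3 — f₀ = ω₀/(2π) = 104.7 Hz.

f₀ = 104.7 Hz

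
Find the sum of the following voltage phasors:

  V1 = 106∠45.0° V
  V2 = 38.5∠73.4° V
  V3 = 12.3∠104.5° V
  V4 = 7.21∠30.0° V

Step 1 — Convert each phasor to rectangular form:
  V1 = 106·(cos(45.0°) + j·sin(45.0°)) = 74.95 + j74.95 V
  V2 = 38.5·(cos(73.4°) + j·sin(73.4°)) = 11 + j36.9 V
  V3 = 12.3·(cos(104.5°) + j·sin(104.5°)) = -3.08 + j11.91 V
  V4 = 7.21·(cos(30.0°) + j·sin(30.0°)) = 6.244 + j3.605 V
Step 2 — Sum components: V_total = 89.12 + j127.4 V.
Step 3 — Convert to polar: |V_total| = 155.4 V, ∠V_total = 55.0°.

V_total = 155.4∠55.0° V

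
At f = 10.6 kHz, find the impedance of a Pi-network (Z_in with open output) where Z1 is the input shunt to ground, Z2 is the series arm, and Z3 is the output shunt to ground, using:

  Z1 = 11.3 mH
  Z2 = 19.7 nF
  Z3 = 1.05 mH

Step 1 — Angular frequency: ω = 2π·f = 2π·1.06e+04 = 6.66e+04 rad/s.
Step 2 — Component impedances:
  Z1: Z = jωL = j·6.66e+04·0.0113 = 0 + j752.6 Ω
  Z2: Z = 1/(jωC) = -j/(ω·C) = 0 - j762.2 Ω
  Z3: Z = jωL = j·6.66e+04·0.00105 = 0 + j69.93 Ω
Step 3 — With open output, the series arm Z2 and the output shunt Z3 appear in series to ground: Z2 + Z3 = 0 - j692.2 Ω.
Step 4 — Parallel with input shunt Z1: Z_in = Z1 || (Z2 + Z3) = 0 - j8630 Ω = 8630∠-90.0° Ω.

Z = 0 - j8630 Ω = 8630∠-90.0° Ω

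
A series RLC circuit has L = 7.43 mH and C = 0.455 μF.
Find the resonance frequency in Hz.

Step 1 — Resonance condition Im(Z)=0 gives ω₀ = 1/√(LC).
Step 2 — ω₀ = 1/√(0.00743·4.55e-07) = 1.72e+04 rad/s.
Step 3 — f₀ = ω₀/(2π) = 2737 Hz.

f₀ = 2737 Hz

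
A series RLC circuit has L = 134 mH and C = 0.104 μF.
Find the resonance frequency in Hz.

Step 1 — Resonance condition Im(Z)=0 gives ω₀ = 1/√(LC).
Step 2 — ω₀ = 1/√(0.134·1.04e-07) = 8471 rad/s.
Step 3 — f₀ = ω₀/(2π) = 1348 Hz.

f₀ = 1348 Hz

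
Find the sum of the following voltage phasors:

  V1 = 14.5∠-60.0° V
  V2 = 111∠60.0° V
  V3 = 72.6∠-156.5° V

Step 1 — Convert each phasor to rectangular form:
  V1 = 14.5·(cos(-60.0°) + j·sin(-60.0°)) = 7.25 - j12.56 V
  V2 = 111·(cos(60.0°) + j·sin(60.0°)) = 55.5 + j96.13 V
  V3 = 72.6·(cos(-156.5°) + j·sin(-156.5°)) = -66.58 - j28.95 V
Step 2 — Sum components: V_total = -3.829 + j54.62 V.
Step 3 — Convert to polar: |V_total| = 54.76 V, ∠V_total = 94.0°.

V_total = 54.76∠94.0° V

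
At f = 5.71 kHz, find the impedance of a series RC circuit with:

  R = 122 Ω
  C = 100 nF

Step 1 — Angular frequency: ω = 2π·f = 2π·5710 = 3.588e+04 rad/s.
Step 2 — Component impedances:
  R: Z = R = 122 Ω
  C: Z = 1/(jωC) = -j/(ω·C) = 0 - j278.7 Ω
Step 3 — Series combination: Z_total = R + C = 122 - j278.7 Ω = 304.3∠-66.4° Ω.

Z = 122 - j278.7 Ω = 304.3∠-66.4° Ω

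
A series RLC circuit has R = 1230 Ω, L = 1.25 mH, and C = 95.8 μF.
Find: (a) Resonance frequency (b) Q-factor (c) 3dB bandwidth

Step 1 — Resonance: ω₀ = 1/√(LC) = 1/√(0.00125·9.58e-05) = 2890 rad/s.
Step 2 — f₀ = ω₀/(2π) = 459.9 Hz.
Step 3 — Series Q: Q = ω₀L/R = 2890·0.00125/1230 = 0.002937.
Step 4 — Bandwidth: Δω = ω₀/Q = 9.84e+05 rad/s; BW = Δω/(2π) = 1.566e+05 Hz.

(a) f₀ = 459.9 Hz  (b) Q = 0.002937  (c) BW = 1.566e+05 Hz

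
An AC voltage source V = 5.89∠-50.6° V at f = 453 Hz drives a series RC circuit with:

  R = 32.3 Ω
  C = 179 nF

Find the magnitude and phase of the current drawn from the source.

Step 1 — Angular frequency: ω = 2π·f = 2π·453 = 2846 rad/s.
Step 2 — Component impedances:
  R: Z = R = 32.3 Ω
  C: Z = 1/(jωC) = -j/(ω·C) = 0 - j1963 Ω
Step 3 — Series combination: Z_total = R + C = 32.3 - j1963 Ω = 1963∠-89.1° Ω.
Step 4 — Source phasor: V = 5.89∠-50.6° V = 3.739 - j4.551 V.
Step 5 — Ohm's law: I = V / Z_total = (3.739 - j4.551) / (32.3 - j1963) = 0.00235 + j0.001866 A.
Step 6 — Convert to polar: |I| = 0.003 A, ∠I = 38.5°.

I = 0.003∠38.5° A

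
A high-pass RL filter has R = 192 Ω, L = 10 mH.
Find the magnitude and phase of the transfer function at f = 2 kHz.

Step 1 — Angular frequency: ω = 2π·2000 = 1.257e+04 rad/s.
Step 2 — Transfer function: H(jω) = jωL/(R + jωL).
Step 3 — Numerator jωL = j·125.7; denominator R + jωL = 192 + j125.7.
Step 4 — H = 0.2999 + j0.4582.
Step 5 — Magnitude: |H| = 0.5476 (-5.2 dB); phase: φ = 56.8°.

|H| = 0.5476 (-5.2 dB), φ = 56.8°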